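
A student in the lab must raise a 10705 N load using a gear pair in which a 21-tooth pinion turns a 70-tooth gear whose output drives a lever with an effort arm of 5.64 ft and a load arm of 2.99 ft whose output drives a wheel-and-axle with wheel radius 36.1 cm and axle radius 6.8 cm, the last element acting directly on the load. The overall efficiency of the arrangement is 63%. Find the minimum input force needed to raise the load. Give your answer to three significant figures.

Gear pair MA = 70/21 = 3.3333.
Lever MA = effort arm / load arm = 5.64/2.99 = 1.8863.
Wheel-and-axle MA = R/r = 36.1/6.8 = 5.3088.
Combined ideal MA = 3.3333 × 1.8863 × 5.3088 = 33.38.
Actual MA = 33.38 × 0.63 = 21.029.
Effort = load / actual MA = 10705 / 21.029 = 509.05 N.

509 N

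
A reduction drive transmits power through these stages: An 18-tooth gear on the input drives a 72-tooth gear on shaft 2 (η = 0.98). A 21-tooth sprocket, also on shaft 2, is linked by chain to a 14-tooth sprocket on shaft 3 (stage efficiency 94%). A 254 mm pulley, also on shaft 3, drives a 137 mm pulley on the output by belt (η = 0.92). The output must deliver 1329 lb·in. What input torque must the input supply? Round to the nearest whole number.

1090 lb·in

Overall ratio R = 4 × 0.66667 × 0.53937 = 1.4383; overall efficiency η = 0.98 × 0.94 × 0.92 = 0.8475.
Input torque = output torque / (R × η) = 1329 / (1.4383 × 0.8475) = 1090.3 lb·in.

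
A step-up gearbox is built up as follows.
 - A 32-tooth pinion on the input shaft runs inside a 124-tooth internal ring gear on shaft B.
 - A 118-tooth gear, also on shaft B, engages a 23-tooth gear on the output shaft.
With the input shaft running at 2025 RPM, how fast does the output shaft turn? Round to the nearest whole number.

2681 RPM

Internal gear: ratio = 124/32 = 3.875, so shaft B turns at 2025 / 3.875 = 522.58 RPM.
Gear mesh: ratio = 23/118 = 0.19492, so the output shaft turns at 522.58 / 0.19492 = 2681.1 RPM.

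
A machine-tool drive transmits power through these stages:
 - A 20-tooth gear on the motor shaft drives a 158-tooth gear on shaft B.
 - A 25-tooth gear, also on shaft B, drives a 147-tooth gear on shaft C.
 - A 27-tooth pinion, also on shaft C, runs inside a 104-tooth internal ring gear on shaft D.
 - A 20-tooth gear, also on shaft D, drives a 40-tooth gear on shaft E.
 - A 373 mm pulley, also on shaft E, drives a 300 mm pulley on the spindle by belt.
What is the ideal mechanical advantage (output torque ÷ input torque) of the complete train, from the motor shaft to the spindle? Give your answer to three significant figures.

288

Each stage contributes driven/driver: gear mesh 158/20 = 7.9, gear mesh 147/25 = 5.88, internal gear 104/27 = 3.8519, gear mesh 40/20 = 2, belt 300/373 = 0.80429.
Overall: 7.9 × 5.88 × 3.8519 × 2 × 0.80429 = 287.82.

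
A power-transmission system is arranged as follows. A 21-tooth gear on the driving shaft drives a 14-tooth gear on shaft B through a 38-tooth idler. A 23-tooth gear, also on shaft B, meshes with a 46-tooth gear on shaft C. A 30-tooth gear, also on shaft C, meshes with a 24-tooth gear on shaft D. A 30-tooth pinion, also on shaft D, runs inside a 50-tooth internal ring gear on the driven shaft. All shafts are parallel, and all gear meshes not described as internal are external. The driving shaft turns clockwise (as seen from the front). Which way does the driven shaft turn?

clockwise

the driving shaft → shaft B: driver → idler → driven is 2 external meshes, 2 reversals → CW.
shaft B → shaft C: external mesh, 1 reversal → CCW.
shaft C → shaft D: external mesh, 1 reversal → CW.
shaft D → the driven shaft: internal mesh, same direction → CW.
4 reversals in total — an even number — so the driven shaft turns the same way as the driving shaft.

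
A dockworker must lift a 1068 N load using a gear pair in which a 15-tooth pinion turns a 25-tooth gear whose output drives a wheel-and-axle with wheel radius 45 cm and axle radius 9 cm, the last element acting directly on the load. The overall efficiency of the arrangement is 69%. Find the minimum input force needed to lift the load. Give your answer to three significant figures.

186 N

Gear pair MA = 25/15 = 1.6667.
Wheel-and-axle MA = R/r = 45/9 = 5.
Combined ideal MA = 1.6667 × 5 = 8.3333.
Actual MA = 8.3333 × 0.69 = 5.75.
Effort = load / actual MA = 1068 / 5.75 = 185.74 N.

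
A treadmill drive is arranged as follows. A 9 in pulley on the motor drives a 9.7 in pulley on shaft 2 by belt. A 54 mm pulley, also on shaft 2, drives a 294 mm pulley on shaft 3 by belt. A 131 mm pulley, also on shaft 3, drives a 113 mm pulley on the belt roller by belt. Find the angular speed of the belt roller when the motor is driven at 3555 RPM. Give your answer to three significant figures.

702 RPM

the motor → shaft 2 (belt, 9.7/9): 3555 ÷ 1.0778 = 3298.5 RPM
shaft 2 → shaft 3 (belt, 294/54): 3298.5 ÷ 5.4444 = 605.84 RPM
shaft 3 → the belt roller (belt, 113/131): 605.84 ÷ 0.8626 = 702.34 RPM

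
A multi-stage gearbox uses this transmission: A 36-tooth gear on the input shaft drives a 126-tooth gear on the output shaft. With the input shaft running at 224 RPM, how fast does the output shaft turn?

64 RPM

gear mesh 126/36 = 3.5 → 224/3.5 = 64 RPM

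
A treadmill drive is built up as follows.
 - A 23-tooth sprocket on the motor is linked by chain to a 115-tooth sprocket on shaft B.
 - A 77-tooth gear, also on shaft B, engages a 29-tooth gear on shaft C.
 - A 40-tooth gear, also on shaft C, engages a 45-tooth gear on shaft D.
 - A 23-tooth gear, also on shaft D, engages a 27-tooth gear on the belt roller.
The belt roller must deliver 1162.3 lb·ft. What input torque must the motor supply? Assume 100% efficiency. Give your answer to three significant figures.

467 lb·ft

Overall ratio R = 5 × 0.37662 × 1.125 × 1.1739 = 2.4869.
Input torque = output torque / R = 1162.3 / 2.4869 = 467.36 lb·ft.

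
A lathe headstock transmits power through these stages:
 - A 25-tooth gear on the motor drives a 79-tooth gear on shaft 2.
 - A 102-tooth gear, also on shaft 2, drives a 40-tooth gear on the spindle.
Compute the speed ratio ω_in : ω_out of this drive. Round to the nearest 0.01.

1.24

Each stage contributes driven/driver: gear mesh 79/25 = 3.16, gear mesh 40/102 = 0.39216.
Overall: 3.16 × 0.39216 = 1.2392.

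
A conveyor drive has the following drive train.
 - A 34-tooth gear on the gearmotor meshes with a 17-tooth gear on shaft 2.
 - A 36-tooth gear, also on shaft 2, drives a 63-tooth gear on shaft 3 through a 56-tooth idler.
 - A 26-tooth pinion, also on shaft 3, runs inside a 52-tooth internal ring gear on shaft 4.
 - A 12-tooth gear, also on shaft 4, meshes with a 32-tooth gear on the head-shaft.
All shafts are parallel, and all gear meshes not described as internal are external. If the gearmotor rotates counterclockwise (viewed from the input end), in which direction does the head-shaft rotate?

counterclockwise

the gearmotor → shaft 2: external mesh, 1 reversal → CW.
shaft 2 → shaft 3: driver → idler → driven is 2 external meshes, 2 reversals → CW.
shaft 3 → shaft 4: internal mesh, same direction → CW.
shaft 4 → the head-shaft: external mesh, 1 reversal → CCW.
4 reversals in total — an even number — so the head-shaft turns the same way as the gearmotor.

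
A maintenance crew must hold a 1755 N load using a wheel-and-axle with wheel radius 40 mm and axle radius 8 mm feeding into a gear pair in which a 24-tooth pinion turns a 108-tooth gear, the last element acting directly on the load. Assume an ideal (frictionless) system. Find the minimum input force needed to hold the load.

Wheel-and-axle MA = R/r = 40/8 = 5.
Gear pair MA = 108/24 = 4.5.
Combined ideal MA = 5 × 4.5 = 22.5.
Effort = load / MA = 1755 / 22.5 = 78 N.

78 N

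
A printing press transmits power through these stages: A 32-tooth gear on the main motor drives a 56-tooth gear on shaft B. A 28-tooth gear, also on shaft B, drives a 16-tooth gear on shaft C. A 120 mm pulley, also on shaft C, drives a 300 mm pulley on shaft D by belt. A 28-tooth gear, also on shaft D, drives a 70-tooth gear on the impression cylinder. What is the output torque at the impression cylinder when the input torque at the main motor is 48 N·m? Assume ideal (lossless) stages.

300 N·m

gear mesh 56/32 = 1.75 → τ = 48·1.75 = 84 N·m
gear mesh 16/28 = 0.57143 → τ = 84·0.57143 = 48 N·m
belt 300/120 = 2.5 → τ = 48·2.5 = 120 N·m
gear mesh 70/28 = 2.5 → τ = 120·2.5 = 300 N·m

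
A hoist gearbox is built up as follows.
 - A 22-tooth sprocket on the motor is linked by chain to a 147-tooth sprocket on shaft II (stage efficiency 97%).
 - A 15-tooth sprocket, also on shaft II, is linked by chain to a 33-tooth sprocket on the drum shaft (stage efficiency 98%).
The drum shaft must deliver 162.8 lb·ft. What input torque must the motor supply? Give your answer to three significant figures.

Overall ratio R = 6.6818 × 2.2 = 14.7; overall efficiency η = 0.97 × 0.98 = 0.9506.
Input torque = output torque / (R × η) = 162.8 / (14.7 × 0.9506) = 11.65 lb·ft.

11.7 lb·ft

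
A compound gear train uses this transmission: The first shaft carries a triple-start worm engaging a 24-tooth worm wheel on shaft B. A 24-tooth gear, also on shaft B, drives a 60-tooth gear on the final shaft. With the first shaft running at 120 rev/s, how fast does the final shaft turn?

6 rev/s

the first shaft → shaft B (worm, 24/3): 120 ÷ 8 = 15 rev/s
shaft B → the final shaft (gear mesh, 60/24): 15 ÷ 2.5 = 6 rev/s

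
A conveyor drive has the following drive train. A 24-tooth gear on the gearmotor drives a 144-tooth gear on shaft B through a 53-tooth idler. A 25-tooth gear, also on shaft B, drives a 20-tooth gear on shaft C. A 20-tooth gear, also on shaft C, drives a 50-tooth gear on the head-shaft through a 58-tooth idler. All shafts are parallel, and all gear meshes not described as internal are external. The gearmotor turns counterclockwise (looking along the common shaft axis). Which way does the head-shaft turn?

the gearmotor → shaft B: driver → idler → driven is 2 external meshes, 2 reversals → CCW.
shaft B → shaft C: external mesh, 1 reversal → CW.
shaft C → the head-shaft: driver → idler → driven is 2 external meshes, 2 reversals → CW.
5 reversals in total — an odd number — so the head-shaft turns opposite to the gearmotor.

clockwise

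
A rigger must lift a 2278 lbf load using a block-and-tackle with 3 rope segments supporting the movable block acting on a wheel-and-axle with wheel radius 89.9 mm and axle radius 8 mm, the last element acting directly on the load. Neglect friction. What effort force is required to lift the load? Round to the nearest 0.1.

67.6 lbf

Block-and-tackle MA = number of supporting rope parts = 3.
Wheel-and-axle MA = R/r = 89.9/8 = 11.238.
Combined ideal MA = 3 × 11.238 = 33.713.
Effort = load / MA = 2278 / 33.713 = 67.571 lbf.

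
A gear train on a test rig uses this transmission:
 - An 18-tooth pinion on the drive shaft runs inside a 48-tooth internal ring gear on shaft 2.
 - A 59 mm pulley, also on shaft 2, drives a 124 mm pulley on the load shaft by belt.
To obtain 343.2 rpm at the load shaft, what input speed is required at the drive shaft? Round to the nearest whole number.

1923 rpm

Overall ratio R = 2.6667 × 2.1017 = 5.6045.
Required input speed = output speed × R = 343.2 × 5.6045 = 1923.5 rpm.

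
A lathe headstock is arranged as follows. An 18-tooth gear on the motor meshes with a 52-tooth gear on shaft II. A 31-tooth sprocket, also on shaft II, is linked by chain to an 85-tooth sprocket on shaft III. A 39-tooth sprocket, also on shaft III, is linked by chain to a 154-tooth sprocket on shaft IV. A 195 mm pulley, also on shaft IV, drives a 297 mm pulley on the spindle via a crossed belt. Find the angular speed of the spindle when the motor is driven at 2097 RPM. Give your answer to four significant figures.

Gear mesh: ratio = 52/18 = 2.8889, so shaft II turns at 2097 / 2.8889 = 725.88 RPM.
Chain: ratio = 85/31 = 2.7419, so shaft III turns at 725.88 / 2.7419 = 264.73 RPM.
Chain: ratio = 154/39 = 3.9487, so shaft IV turns at 264.73 / 3.9487 = 67.043 RPM.
Belt: ratio = 297/195 = 1.5231, so the spindle turns at 67.043 / 1.5231 = 44.018 RPM.

44.02 RPM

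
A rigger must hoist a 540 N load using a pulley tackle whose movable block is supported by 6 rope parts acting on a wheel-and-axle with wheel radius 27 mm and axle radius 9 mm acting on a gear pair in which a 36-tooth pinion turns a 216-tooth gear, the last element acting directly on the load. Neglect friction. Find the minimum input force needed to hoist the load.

Block-and-tackle MA = number of supporting rope parts = 6.
Wheel-and-axle MA = R/r = 27/9 = 3.
Gear pair MA = 216/36 = 6.
Combined ideal MA = 6 × 3 × 6 = 108.
Effort = load / MA = 540 / 108 = 5 N.

5 N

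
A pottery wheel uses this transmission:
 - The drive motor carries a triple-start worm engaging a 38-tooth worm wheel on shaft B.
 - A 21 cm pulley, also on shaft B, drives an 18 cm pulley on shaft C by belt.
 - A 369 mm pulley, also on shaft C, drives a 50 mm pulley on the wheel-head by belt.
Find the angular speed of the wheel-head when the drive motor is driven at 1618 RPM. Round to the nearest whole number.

1100 RPM

worm 38/3 = 12.667 → 1618/12.667 = 127.74 RPM
belt 18/21 = 0.85714 → 127.74/0.85714 = 149.03 RPM
belt 50/369 = 0.1355 → 149.03/0.1355 = 1099.8 RPM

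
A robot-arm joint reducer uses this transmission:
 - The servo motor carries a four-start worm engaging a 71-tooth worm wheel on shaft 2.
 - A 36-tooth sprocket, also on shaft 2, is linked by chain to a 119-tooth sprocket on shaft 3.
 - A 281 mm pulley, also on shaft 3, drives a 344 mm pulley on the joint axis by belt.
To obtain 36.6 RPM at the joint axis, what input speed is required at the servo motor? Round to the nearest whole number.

2629 RPM

Overall ratio R = 17.75 × 3.3056 × 1.2242 = 71.828.
Required input speed = output speed × R = 36.6 × 71.828 = 2628.9 RPM.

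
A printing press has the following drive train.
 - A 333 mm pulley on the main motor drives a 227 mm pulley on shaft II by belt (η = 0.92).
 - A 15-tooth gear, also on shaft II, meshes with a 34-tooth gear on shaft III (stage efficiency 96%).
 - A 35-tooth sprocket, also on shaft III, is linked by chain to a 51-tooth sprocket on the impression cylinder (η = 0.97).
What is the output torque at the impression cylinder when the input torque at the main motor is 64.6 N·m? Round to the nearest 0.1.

124.6 N·m

After the belt (227/333): 64.6 × 0.68168 × 0.92 = 40.514 N·m
After the gear mesh (34/15): 40.514 × 2.2667 × 0.96 = 88.158 N·m
After the chain (51/35): 88.158 × 1.4571 × 0.97 = 124.6 N·m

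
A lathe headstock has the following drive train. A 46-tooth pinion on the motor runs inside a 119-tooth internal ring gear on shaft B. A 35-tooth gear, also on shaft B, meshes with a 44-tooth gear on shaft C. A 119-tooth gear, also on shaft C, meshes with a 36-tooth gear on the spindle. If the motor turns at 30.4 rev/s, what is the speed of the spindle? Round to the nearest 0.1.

30.9 rev/s

internal gear 119/46 = 2.587 → 30.4/2.587 = 11.751 rev/s
gear mesh 44/35 = 1.2571 → 11.751/1.2571 = 9.3476 rev/s
gear mesh 36/119 = 0.30252 → 9.3476/0.30252 = 30.899 rev/s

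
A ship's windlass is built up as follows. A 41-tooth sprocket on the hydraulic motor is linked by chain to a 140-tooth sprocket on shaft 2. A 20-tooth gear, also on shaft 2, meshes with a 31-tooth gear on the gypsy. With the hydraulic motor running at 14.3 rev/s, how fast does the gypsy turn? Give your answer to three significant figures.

2.70 rev/s

Chain: ratio = 140/41 = 3.4146, so shaft 2 turns at 14.3 / 3.4146 = 4.1879 rev/s.
Gear mesh: ratio = 31/20 = 1.55, so the gypsy turns at 4.1879 / 1.55 = 2.7018 rev/s.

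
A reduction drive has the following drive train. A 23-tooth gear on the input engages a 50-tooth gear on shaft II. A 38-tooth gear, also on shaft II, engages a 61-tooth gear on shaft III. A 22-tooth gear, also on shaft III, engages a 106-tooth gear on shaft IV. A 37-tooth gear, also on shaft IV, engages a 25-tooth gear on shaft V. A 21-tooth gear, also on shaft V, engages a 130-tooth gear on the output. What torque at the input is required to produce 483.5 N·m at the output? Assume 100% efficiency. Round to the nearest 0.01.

Overall ratio R = 2.1739 × 1.6053 × 4.8182 × 0.67568 × 6.1905 = 70.329.
Input torque = output torque / R = 483.5 / 70.329 = 6.8748 N·m.

6.87 N·m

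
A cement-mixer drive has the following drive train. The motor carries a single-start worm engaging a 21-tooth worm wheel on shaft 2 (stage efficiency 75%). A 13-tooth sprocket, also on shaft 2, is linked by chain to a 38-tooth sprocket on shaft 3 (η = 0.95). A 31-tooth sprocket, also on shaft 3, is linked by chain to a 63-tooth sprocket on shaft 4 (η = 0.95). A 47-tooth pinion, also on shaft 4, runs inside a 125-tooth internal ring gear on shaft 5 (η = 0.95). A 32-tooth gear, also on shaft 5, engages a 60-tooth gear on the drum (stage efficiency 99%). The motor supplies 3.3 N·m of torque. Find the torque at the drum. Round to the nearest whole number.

1307 N·m

worm 21/1 = 21 → τ = 3.3·21·0.75 = 51.975 N·m
chain 38/13 = 2.9231 → τ = 51.975·2.9231·0.95 = 144.33 N·m
chain 63/31 = 2.0323 → τ = 144.33·2.0323·0.95 = 278.65 N·m
internal gear 125/47 = 2.6596 → τ = 278.65·2.6596·0.95 = 704.04 N·m
gear mesh 60/32 = 1.875 → τ = 704.04·1.875·0.99 = 1306.9 N·m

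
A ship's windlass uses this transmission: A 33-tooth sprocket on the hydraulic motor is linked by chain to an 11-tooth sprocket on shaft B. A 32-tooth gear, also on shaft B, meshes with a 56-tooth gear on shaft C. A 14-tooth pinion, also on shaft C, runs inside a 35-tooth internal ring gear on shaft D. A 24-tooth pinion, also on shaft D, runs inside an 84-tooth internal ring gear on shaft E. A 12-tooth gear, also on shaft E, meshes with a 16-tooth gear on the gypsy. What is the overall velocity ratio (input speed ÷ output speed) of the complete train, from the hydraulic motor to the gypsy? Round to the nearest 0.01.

6.81

Each stage contributes driven/driver: chain 11/33 = 0.33333, gear mesh 56/32 = 1.75, internal gear 35/14 = 2.5, internal gear 84/24 = 3.5, gear mesh 16/12 = 1.3333.
Overall: 0.33333 × 1.75 × 2.5 × 3.5 × 1.3333 = 6.8056.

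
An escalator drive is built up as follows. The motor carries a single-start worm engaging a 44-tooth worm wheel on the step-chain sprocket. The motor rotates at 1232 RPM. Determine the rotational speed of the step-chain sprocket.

28 RPM

worm 44/1 = 44 → 1232/44 = 28 RPM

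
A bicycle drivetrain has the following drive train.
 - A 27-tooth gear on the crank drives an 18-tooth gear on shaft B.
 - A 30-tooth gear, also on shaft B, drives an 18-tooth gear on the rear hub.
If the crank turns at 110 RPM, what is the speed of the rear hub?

the crank → shaft B (gear mesh, 18/27): 110 ÷ 0.66667 = 165 RPM
shaft B → the rear hub (gear mesh, 18/30): 165 ÷ 0.6 = 275 RPM

275 RPM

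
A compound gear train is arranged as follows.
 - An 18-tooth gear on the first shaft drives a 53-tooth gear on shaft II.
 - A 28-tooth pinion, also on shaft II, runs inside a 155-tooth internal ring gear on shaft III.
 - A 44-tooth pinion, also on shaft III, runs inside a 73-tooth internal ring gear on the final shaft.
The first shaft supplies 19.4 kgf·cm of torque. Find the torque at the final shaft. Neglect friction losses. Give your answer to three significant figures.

525 kgf·cm

gear mesh 53/18 = 2.9444 → τ = 19.4·2.9444 = 57.122 kgf·cm
internal gear 155/28 = 5.5357 → τ = 57.122·5.5357 = 316.21 kgf·cm
internal gear 73/44 = 1.6591 → τ = 316.21·1.6591 = 524.62 kgf·cm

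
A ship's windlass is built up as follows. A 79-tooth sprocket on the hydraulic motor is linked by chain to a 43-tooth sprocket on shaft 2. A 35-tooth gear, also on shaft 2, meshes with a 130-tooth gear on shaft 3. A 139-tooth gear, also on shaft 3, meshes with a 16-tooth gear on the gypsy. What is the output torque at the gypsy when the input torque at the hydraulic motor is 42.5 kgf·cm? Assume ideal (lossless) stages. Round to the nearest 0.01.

Chain: ratio = 43/79 = 0.5443; torque at shaft 2 = 42.5 × 0.5443 = 23.133 kgf·cm.
Gear mesh: ratio = 130/35 = 3.7143; torque at shaft 3 = 23.133 × 3.7143 = 85.922 kgf·cm.
Gear mesh: ratio = 16/139 = 0.11511; torque at the gypsy = 85.922 × 0.11511 = 9.8903 kgf·cm.

9.89 kgf·cm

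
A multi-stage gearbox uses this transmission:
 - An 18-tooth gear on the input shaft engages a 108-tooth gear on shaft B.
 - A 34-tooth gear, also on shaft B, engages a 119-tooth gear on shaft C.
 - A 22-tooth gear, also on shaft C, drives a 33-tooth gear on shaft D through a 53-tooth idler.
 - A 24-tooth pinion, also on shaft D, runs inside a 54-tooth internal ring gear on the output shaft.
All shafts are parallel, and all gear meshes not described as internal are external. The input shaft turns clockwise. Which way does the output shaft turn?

the input shaft → shaft B: external mesh, 1 reversal → CCW.
shaft B → shaft C: external mesh, 1 reversal → CW.
shaft C → shaft D: driver → idler → driven is 2 external meshes, 2 reversals → CW.
shaft D → the output shaft: internal mesh, same direction → CW.
4 reversals in total — an even number — so the output shaft turns the same way as the input shaft.

clockwise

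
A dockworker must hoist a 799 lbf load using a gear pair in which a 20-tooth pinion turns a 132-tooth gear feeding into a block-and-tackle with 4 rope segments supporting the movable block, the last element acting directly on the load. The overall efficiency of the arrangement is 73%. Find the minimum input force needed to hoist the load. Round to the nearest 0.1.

Gear pair MA = 132/20 = 6.6.
Block-and-tackle MA = number of supporting rope parts = 4.
Combined ideal MA = 6.6 × 4 = 26.4.
Actual MA = 26.4 × 0.73 = 19.272.
Effort = load / actual MA = 799 / 19.272 = 41.459 lbf.

41.5 lbf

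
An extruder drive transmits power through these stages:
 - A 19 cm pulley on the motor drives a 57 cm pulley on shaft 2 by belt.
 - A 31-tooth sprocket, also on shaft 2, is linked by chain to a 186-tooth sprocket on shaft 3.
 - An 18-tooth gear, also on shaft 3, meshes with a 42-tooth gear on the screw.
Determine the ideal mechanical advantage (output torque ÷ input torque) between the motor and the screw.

Each stage contributes driven/driver: belt 57/19 = 3, chain 186/31 = 6, gear mesh 42/18 = 2.3333.
Overall: 3 × 6 × 2.3333 = 42.

42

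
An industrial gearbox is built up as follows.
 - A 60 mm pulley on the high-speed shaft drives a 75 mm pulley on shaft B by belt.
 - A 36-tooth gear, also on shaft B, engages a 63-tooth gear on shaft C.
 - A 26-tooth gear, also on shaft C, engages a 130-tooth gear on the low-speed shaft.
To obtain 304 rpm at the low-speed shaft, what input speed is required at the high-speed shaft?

3325 rpm

Overall ratio R = 1.25 × 1.75 × 5 = 10.938.
Required input speed = output speed × R = 304 × 10.938 = 3325 rpm.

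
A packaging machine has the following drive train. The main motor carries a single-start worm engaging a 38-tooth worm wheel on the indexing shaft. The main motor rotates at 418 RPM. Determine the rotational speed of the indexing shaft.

11 RPM

worm 38/1 = 38 → 418/38 = 11 RPM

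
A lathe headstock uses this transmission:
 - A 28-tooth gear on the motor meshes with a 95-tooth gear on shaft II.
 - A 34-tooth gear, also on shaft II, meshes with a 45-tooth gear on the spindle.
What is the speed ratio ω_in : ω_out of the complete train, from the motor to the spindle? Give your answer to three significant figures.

4.49

Each stage contributes driven/driver: gear mesh 95/28 = 3.3929, gear mesh 45/34 = 1.3235.
Overall: 3.3929 × 1.3235 = 4.4905.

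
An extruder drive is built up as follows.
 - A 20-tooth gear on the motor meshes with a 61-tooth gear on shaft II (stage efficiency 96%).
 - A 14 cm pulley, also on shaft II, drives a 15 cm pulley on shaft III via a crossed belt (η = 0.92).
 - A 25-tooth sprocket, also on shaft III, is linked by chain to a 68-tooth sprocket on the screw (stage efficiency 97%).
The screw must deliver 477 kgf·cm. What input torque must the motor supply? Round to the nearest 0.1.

Overall ratio R = 3.05 × 1.0714 × 2.72 = 8.8886; overall efficiency η = 0.96 × 0.92 × 0.97 = 0.8567.
Input torque = output torque / (R × η) = 477 / (8.8886 × 0.8567) = 62.641 kgf·cm.

62.6 kgf·cm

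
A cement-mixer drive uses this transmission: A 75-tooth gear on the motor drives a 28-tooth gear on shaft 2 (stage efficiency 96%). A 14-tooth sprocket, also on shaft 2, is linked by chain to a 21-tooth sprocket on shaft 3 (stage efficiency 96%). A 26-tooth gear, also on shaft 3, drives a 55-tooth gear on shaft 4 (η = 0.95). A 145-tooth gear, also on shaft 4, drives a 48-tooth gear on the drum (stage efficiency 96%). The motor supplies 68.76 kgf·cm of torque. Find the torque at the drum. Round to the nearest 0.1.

After the gear mesh (28/75): 68.76 × 0.37333 × 0.96 = 24.644 kgf·cm
After the chain (21/14): 24.644 × 1.5 × 0.96 = 35.487 kgf·cm
After the gear mesh (55/26): 35.487 × 2.1154 × 0.95 = 71.315 kgf·cm
After the gear mesh (48/145): 71.315 × 0.33103 × 0.96 = 22.663 kgf·cm

22.7 kgf·cm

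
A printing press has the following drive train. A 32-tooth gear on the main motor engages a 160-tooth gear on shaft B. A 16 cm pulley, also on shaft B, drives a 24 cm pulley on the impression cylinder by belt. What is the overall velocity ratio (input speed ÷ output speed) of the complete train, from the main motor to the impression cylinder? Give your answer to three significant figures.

7.50

Each stage contributes driven/driver: gear mesh 160/32 = 5, belt 24/16 = 1.5.
Overall: 5 × 1.5 = 7.5.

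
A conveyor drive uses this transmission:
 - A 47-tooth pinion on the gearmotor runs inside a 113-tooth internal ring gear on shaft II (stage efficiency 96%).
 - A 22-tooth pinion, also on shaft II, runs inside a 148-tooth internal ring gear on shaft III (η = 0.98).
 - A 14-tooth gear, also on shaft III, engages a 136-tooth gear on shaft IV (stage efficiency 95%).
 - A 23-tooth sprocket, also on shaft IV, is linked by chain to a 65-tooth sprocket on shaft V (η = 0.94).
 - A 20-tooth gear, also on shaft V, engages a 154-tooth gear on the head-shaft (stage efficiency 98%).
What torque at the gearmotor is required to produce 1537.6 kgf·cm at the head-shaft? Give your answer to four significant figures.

Overall ratio R = 2.4043 × 6.7273 × 9.7143 × 2.8261 × 7.7 = 3419.1; overall efficiency η = 0.96 × 0.98 × 0.95 × 0.94 × 0.98 = 0.8233.
Input torque = output torque / (R × η) = 1537.6 / (3419.1 × 0.8233) = 0.54621 kgf·cm.

0.5462 kgf·cm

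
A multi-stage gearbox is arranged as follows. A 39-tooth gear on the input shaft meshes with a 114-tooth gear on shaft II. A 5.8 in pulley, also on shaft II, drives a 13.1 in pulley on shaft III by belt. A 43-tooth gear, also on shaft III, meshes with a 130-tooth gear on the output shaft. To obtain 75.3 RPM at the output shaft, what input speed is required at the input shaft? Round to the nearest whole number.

1503 RPM

Overall ratio R = 2.9231 × 2.2586 × 3.0233 = 19.96.
Required input speed = output speed × R = 75.3 × 19.96 = 1503 RPM.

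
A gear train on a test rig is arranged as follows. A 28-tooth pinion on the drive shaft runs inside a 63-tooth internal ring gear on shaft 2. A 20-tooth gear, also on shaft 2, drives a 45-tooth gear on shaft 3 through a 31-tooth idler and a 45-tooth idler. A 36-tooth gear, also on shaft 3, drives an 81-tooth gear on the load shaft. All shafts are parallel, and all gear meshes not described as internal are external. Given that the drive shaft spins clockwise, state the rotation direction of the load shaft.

the drive shaft → shaft 2: internal mesh, same direction → CW.
shaft 2 → shaft 3: driver → idler → idler → driven is 3 external meshes, 3 reversals → CCW.
shaft 3 → the load shaft: external mesh, 1 reversal → CW.
4 reversals in total — an even number — so the load shaft turns the same way as the drive shaft.

clockwise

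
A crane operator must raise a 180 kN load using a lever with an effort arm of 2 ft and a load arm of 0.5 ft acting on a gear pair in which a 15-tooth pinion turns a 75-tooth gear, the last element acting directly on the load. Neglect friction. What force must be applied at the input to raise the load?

Lever MA = effort arm / load arm = 2/0.5 = 4.
Gear pair MA = 75/15 = 5.
Combined ideal MA = 4 × 5 = 20.
Effort = load / MA = 180 / 20 = 9 kN.

9 kN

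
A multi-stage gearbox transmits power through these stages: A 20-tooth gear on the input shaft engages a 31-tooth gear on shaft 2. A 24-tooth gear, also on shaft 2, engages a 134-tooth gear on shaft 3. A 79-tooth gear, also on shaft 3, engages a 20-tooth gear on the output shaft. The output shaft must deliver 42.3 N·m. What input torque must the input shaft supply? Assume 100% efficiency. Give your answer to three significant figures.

19.3 N·m

Overall ratio R = 1.55 × 5.5833 × 0.25316 = 2.1909.
Input torque = output torque / R = 42.3 / 2.1909 = 19.307 N·m.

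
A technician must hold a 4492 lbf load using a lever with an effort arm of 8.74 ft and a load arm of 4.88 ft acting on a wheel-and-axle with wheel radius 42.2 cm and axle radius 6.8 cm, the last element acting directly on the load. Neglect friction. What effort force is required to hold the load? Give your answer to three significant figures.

Lever MA = effort arm / load arm = 8.74/4.88 = 1.791.
Wheel-and-axle MA = R/r = 42.2/6.8 = 6.2059.
Combined ideal MA = 1.791 × 6.2059 = 11.115.
Effort = load / MA = 4492 / 11.115 = 404.15 lbf.

404 lbf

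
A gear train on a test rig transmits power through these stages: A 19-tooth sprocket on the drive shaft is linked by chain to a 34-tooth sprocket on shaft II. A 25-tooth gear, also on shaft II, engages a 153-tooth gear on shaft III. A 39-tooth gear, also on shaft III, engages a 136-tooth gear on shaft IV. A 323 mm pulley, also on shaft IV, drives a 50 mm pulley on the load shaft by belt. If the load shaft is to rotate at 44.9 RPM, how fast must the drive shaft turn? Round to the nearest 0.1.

Overall ratio R = 1.7895 × 6.12 × 3.4872 × 0.1548 = 5.9118.
Required input speed = output speed × R = 44.9 × 5.9118 = 265.44 RPM.

265.4 RPM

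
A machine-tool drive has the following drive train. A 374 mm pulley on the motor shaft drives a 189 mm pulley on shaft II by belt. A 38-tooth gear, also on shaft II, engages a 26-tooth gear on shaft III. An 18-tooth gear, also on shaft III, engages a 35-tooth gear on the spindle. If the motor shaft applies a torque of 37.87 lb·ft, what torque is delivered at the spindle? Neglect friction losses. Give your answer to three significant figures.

25.5 lb·ft

Belt: ratio = 189/374 = 0.50535; torque at shaft II = 37.87 × 0.50535 = 19.138 lb·ft.
Gear mesh: ratio = 26/38 = 0.68421; torque at shaft III = 19.138 × 0.68421 = 13.094 lb·ft.
Gear mesh: ratio = 35/18 = 1.9444; torque at the spindle = 13.094 × 1.9444 = 25.461 lb·ft.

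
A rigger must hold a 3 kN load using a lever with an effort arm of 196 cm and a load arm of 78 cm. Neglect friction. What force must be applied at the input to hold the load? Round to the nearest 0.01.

1.19 kN

Lever MA = effort arm / load arm = 196/78 = 2.5128.
Effort = load / MA = 3 / 2.5128 = 1.1939 kN.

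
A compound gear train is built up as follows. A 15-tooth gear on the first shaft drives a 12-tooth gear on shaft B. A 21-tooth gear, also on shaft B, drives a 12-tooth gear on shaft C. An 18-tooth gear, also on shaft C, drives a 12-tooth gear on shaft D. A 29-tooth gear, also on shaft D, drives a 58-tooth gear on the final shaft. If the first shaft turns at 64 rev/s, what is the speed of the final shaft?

Gear mesh: ratio = 12/15 = 0.8, so shaft B turns at 64 / 0.8 = 80 rev/s.
Gear mesh: ratio = 12/21 = 0.57143, so shaft C turns at 80 / 0.57143 = 140 rev/s.
Gear mesh: ratio = 12/18 = 0.66667, so shaft D turns at 140 / 0.66667 = 210 rev/s.
Gear mesh: ratio = 58/29 = 2, so the final shaft turns at 210 / 2 = 105 rev/s.

105 rev/s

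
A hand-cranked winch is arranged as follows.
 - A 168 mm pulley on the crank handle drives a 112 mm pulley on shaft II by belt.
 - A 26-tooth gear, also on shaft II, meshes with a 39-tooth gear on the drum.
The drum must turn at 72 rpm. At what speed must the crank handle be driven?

Overall ratio R = 0.66667 × 1.5 = 1.
Required input speed = output speed × R = 72 × 1 = 72 rpm.

72 rpm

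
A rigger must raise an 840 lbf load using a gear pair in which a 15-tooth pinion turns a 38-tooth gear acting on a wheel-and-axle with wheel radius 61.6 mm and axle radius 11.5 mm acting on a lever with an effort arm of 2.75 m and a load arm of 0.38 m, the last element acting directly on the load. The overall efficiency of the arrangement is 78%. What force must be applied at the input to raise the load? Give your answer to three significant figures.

11.0 lbf

Gear pair MA = 38/15 = 2.5333.
Wheel-and-axle MA = R/r = 61.6/11.5 = 5.3565.
Lever MA = effort arm / load arm = 2.75/0.38 = 7.2368.
Combined ideal MA = 2.5333 × 5.3565 × 7.2368 = 98.203.
Actual MA = 98.203 × 0.78 = 76.598.
Effort = load / actual MA = 840 / 76.598 = 10.966 lbf.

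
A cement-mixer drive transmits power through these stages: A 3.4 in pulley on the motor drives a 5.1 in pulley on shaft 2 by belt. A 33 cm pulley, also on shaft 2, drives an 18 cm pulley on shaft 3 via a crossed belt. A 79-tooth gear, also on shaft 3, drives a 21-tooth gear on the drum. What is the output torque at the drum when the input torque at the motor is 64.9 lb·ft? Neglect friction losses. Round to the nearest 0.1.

Belt: ratio = 5.1/3.4 = 1.5; torque at shaft 2 = 64.9 × 1.5 = 97.35 lb·ft.
Belt: ratio = 18/33 = 0.54545; torque at shaft 3 = 97.35 × 0.54545 = 53.1 lb·ft.
Gear mesh: ratio = 21/79 = 0.26582; torque at the drum = 53.1 × 0.26582 = 14.115 lb·ft.

14.1 lb·ft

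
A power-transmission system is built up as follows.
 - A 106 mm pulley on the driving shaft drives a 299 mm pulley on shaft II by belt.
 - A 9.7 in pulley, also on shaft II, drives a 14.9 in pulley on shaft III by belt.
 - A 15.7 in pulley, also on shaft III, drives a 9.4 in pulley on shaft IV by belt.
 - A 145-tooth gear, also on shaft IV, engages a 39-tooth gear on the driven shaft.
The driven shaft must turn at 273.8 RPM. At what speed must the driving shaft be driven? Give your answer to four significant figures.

191.0 RPM

Overall ratio R = 2.8208 × 1.5361 × 0.59873 × 0.26897 = 0.69776.
Required input speed = output speed × R = 273.8 × 0.69776 = 191.05 RPM.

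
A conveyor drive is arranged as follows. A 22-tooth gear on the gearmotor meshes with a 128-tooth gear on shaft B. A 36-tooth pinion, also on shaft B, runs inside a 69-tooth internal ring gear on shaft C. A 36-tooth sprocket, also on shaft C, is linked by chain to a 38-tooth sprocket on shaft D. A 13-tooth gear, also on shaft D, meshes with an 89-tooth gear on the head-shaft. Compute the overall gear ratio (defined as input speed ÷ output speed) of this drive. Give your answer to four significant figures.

80.59

Each stage contributes driven/driver: gear mesh 128/22 = 5.8182, internal gear 69/36 = 1.9167, chain 38/36 = 1.0556, gear mesh 89/13 = 6.8462.
Overall: 5.8182 × 1.9167 × 1.0556 × 6.8462 = 80.586.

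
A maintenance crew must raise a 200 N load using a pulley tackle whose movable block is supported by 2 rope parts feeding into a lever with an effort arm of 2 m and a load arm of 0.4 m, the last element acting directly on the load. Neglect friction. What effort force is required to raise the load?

20 N

Block-and-tackle MA = number of supporting rope parts = 2.
Lever MA = effort arm / load arm = 2/0.4 = 5.
Combined ideal MA = 2 × 5 = 10.
Effort = load / MA = 200 / 10 = 20 N.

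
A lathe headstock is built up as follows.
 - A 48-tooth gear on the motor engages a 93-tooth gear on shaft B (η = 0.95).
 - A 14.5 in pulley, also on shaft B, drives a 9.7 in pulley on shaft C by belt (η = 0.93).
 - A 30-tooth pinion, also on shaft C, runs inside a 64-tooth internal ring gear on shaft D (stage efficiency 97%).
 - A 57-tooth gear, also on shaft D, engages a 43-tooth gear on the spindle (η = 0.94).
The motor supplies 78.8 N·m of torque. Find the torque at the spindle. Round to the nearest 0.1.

132.4 N·m

Gear mesh: ratio = 93/48 = 1.9375; torque at shaft B = 78.8 × 1.9375 × 0.95 = 145.04 N·m.
Belt: ratio = 9.7/14.5 = 0.66897; torque at shaft C = 145.04 × 0.66897 × 0.93 = 90.236 N·m.
Internal gear: ratio = 64/30 = 2.1333; torque at shaft D = 90.236 × 2.1333 × 0.97 = 186.73 N·m.
Gear mesh: ratio = 43/57 = 0.75439; torque at the spindle = 186.73 × 0.75439 × 0.94 = 132.41 N·m.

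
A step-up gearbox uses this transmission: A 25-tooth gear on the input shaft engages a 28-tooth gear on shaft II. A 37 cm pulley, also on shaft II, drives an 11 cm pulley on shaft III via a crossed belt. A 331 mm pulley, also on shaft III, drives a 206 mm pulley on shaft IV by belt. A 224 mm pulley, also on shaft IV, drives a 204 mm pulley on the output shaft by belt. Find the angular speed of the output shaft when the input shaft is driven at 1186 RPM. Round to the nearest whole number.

gear mesh 28/25 = 1.12 → 1186/1.12 = 1058.9 RPM
belt 11/37 = 0.2973 → 1058.9/0.2973 = 3561.9 RPM
belt 206/331 = 0.62236 → 3561.9/0.62236 = 5723.2 RPM
belt 204/224 = 0.91071 → 5723.2/0.91071 = 6284.3 RPM

6284 RPM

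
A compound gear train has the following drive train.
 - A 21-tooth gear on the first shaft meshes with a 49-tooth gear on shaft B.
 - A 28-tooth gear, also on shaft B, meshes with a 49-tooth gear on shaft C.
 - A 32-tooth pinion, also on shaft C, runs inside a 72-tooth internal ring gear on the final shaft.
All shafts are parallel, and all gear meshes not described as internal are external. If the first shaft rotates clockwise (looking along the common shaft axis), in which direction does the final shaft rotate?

the first shaft → shaft B: external mesh, 1 reversal → CCW.
shaft B → shaft C: external mesh, 1 reversal → CW.
shaft C → the final shaft: internal mesh, same direction → CW.
2 reversals in total — an even number — so the final shaft turns the same way as the first shaft.

clockwise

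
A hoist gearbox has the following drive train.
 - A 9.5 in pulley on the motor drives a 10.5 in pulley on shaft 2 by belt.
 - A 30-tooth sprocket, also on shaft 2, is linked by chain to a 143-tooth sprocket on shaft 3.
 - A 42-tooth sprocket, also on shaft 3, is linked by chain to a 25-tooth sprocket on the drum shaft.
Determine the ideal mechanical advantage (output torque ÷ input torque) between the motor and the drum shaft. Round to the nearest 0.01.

3.14

Each stage contributes driven/driver: belt 10.5/9.5 = 1.1053, chain 143/30 = 4.7667, chain 25/42 = 0.59524.
Overall: 1.1053 × 4.7667 × 0.59524 = 3.136.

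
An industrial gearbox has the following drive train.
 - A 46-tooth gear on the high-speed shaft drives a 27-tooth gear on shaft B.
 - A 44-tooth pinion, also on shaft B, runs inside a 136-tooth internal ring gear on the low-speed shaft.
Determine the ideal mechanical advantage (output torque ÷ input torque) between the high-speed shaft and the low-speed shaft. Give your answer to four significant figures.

Each stage contributes driven/driver: gear mesh 27/46 = 0.58696, internal gear 136/44 = 3.0909.
Overall: 0.58696 × 3.0909 = 1.8142.

1.814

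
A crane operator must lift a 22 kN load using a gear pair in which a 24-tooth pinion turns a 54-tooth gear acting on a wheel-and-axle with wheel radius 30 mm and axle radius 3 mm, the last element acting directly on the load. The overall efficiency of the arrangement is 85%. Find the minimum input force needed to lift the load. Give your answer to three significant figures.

Gear pair MA = 54/24 = 2.25.
Wheel-and-axle MA = R/r = 30/3 = 10.
Combined ideal MA = 2.25 × 10 = 22.5.
Actual MA = 22.5 × 0.85 = 19.125.
Effort = load / actual MA = 22 / 19.125 = 1.1503 kN.

1.15 kN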